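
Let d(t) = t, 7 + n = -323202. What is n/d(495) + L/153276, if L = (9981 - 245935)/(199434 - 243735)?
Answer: -121926639793703/186732702090 ≈ -652.95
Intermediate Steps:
n = -323209 (n = -7 - 323202 = -323209)
L = 235954/44301 (L = -235954/(-44301) = -235954*(-1/44301) = 235954/44301 ≈ 5.3262)
n/d(495) + L/153276 = -323209/495 + (235954/44301)/153276 = -323209*1/495 + (235954/44301)*(1/153276) = -323209/495 + 117977/3395140038 = -121926639793703/186732702090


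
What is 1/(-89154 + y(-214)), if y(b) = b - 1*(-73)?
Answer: -1/89295 ≈ -1.1199e-5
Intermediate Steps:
y(b) = 73 + b (y(b) = b + 73 = 73 + b)
1/(-89154 + y(-214)) = 1/(-89154 + (73 - 214)) = 1/(-89154 - 141) = 1/(-89295) = -1/89295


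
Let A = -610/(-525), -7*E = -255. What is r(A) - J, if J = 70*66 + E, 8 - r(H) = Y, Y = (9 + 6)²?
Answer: -34114/7 ≈ -4873.4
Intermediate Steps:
E = 255/7 (E = -⅐*(-255) = 255/7 ≈ 36.429)
Y = 225 (Y = 15² = 225)
A = 122/105 (A = -610*(-1/525) = 122/105 ≈ 1.1619)
r(H) = -217 (r(H) = 8 - 1*225 = 8 - 225 = -217)
J = 32595/7 (J = 70*66 + 255/7 = 4620 + 255/7 = 32595/7 ≈ 4656.4)
r(A) - J = -217 - 1*32595/7 = -217 - 32595/7 = -34114/7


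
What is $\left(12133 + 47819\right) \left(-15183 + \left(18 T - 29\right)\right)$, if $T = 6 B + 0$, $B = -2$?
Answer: $-924939456$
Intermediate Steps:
$T = -12$ ($T = 6 \left(-2\right) + 0 = -12 + 0 = -12$)
$\left(12133 + 47819\right) \left(-15183 + \left(18 T - 29\right)\right) = \left(12133 + 47819\right) \left(-15183 + \left(18 \left(-12\right) - 29\right)\right) = 59952 \left(-15183 - 245\right) = 59952 \left(-15428\right) = -924939456$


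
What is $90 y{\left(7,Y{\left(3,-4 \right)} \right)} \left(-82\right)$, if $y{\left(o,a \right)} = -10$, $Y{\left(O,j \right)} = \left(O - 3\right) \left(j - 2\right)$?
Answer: $73800$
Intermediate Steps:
$Y{\left(O,j \right)} = \left(-3 + O\right) \left(-2 + j\right)$
$90 y{\left(7,Y{\left(3,-4 \right)} \right)} \left(-82\right) = 90 \left(-10\right) \left(-82\right) = \left(-900\right) \left(-82\right) = 73800$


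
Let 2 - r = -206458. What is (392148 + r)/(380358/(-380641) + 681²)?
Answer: 25317194192/19614007827 ≈ 1.2908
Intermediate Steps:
r = 206460 (r = 2 - 1*(-206458) = 2 + 206458 = 206460)
(392148 + r)/(380358/(-380641) + 681²) = (392148 + 206460)/(380358/(-380641) + 681²) = 598608/(380358*(-1/380641) + 463761) = 598608/(-380358/380641 + 463761) = 598608/(176526070443/380641) = 598608*(380641/176526070443) = 25317194192/19614007827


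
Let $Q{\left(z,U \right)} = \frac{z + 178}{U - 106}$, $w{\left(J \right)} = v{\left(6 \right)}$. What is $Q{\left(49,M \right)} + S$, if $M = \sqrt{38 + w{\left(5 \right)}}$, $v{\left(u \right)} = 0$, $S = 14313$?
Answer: $\frac{80126456}{5599} - \frac{227 \sqrt{38}}{11198} \approx 14311.0$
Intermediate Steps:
$w{\left(J \right)} = 0$
$M = \sqrt{38}$ ($M = \sqrt{38 + 0} = \sqrt{38} \approx 6.1644$)
$Q{\left(z,U \right)} = \frac{178 + z}{-106 + U}$
$Q{\left(49,M \right)} + S = \frac{178 + 49}{-106 + \sqrt{38}} + 14313 = \frac{1}{-106 + \sqrt{38}} \cdot 227 + 14313 = \frac{227}{-106 + \sqrt{38}} + 14313 = 14313 + \frac{227}{-106 + \sqrt{38}}$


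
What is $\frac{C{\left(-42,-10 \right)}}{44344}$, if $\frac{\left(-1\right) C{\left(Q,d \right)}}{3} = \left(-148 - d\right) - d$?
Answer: $\frac{48}{5543} \approx 0.0086596$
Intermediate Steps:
$C{\left(Q,d \right)} = 444 + 6 d$ ($C{\left(Q,d \right)} = - 3 \left(\left(-148 - d\right) - d\right) = - 3 \left(-148 - 2 d\right) = 444 + 6 d$)
$\frac{C{\left(-42,-10 \right)}}{44344} = \frac{444 + 6 \left(-10\right)}{44344} = \left(444 - 60\right) \frac{1}{44344} = 384 \cdot \frac{1}{44344} = \frac{48}{5543}$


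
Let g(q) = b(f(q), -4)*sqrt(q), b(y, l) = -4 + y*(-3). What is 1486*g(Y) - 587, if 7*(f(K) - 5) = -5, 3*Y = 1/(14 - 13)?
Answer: -587 - 175348*sqrt(3)/21 ≈ -15049.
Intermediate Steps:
Y = 1/3 (Y = 1/(3*(14 - 13)) = (1/3)/1 = (1/3)*1 = 1/3 ≈ 0.33333)
f(K) = 30/7 (f(K) = 5 + (1/7)*(-5) = 5 - 5/7 = 30/7)
b(y, l) = -4 - 3*y
g(q) = -118*sqrt(q)/7 (g(q) = (-4 - 3*30/7)*sqrt(q) = (-4 - 90/7)*sqrt(q) = -118*sqrt(q)/7)
1486*g(Y) - 587 = 1486*(-118*sqrt(3)/21) - 587 = -175348*sqrt(3)/21 - 587 = -587 - 175348*sqrt(3)/21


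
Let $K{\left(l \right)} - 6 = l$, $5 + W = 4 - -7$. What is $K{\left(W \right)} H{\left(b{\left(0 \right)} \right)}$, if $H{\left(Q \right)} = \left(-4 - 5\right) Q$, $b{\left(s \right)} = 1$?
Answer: $-108$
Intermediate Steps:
$W = 6$ ($W = -5 + \left(4 - -7\right) = -5 + \left(4 + 7\right) = -5 + 11 = 6$)
$K{\left(l \right)} = 6 + l$
$H{\left(Q \right)} = - 9 Q$
$K{\left(W \right)} H{\left(b{\left(0 \right)} \right)} = \left(6 + 6\right) \left(\left(-9\right) 1\right) = 12 \left(-9\right) = -108$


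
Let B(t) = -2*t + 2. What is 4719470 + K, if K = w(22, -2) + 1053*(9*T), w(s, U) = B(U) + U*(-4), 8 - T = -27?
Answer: 5051179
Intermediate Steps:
T = 35 (T = 8 - 1*(-27) = 8 + 27 = 35)
B(t) = 2 - 2*t
w(s, U) = 2 - 6*U (w(s, U) = (2 - 2*U) + U*(-4) = (2 - 2*U) - 4*U = 2 - 6*U)
K = 331709 (K = (2 - 6*(-2)) + 1053*(9*35) = (2 + 12) + 1053*315 = 14 + 331695 = 331709)
4719470 + K = 4719470 + 331709 = 5051179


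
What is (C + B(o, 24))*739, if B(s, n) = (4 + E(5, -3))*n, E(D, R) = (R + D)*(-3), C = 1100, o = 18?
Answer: 777428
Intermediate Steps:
E(D, R) = -3*D - 3*R (E(D, R) = (D + R)*(-3) = -3*D - 3*R)
B(s, n) = -2*n (B(s, n) = (4 + (-3*5 - 3*(-3)))*n = (4 + (-15 + 9))*n = (4 - 6)*n = -2*n)
(C + B(o, 24))*739 = (1100 - 2*24)*739 = (1100 - 48)*739 = 1052*739 = 777428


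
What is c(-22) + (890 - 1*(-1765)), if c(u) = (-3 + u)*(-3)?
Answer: 2730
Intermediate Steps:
c(u) = 9 - 3*u
c(-22) + (890 - 1*(-1765)) = (9 - 3*(-22)) + (890 - 1*(-1765)) = (9 + 66) + (890 + 1765) = 75 + 2655 = 2730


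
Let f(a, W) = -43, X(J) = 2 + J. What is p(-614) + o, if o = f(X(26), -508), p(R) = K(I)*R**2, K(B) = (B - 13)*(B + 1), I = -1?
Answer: -43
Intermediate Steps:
K(B) = (1 + B)*(-13 + B) (K(B) = (-13 + B)*(1 + B) = (1 + B)*(-13 + B))
p(R) = 0 (p(R) = (-13 + (-1)**2 - 12*(-1))*R**2 = (-13 + 1 + 12)*R**2 = 0*R**2 = 0)
o = -43
p(-614) + o = 0 - 43 = -43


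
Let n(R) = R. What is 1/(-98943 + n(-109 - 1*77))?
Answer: -1/99129 ≈ -1.0088e-5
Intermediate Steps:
1/(-98943 + n(-109 - 1*77)) = 1/(-98943 + (-109 - 1*77)) = 1/(-98943 + (-109 - 77)) = 1/(-98943 - 186) = 1/(-99129) = -1/99129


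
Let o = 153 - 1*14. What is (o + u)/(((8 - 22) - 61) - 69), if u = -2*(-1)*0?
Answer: -139/144 ≈ -0.96528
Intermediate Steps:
o = 139 (o = 153 - 14 = 139)
u = 0 (u = 2*0 = 0)
(o + u)/(((8 - 22) - 61) - 69) = (139 + 0)/(((8 - 22) - 61) - 69) = 139/((-14 - 61) - 69) = 139/(-75 - 69) = 139/(-144) = 139*(-1/144) = -139/144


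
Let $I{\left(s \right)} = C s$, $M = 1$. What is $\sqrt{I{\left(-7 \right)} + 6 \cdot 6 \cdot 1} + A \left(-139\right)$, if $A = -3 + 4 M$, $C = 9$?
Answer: $-139 + 3 i \sqrt{3} \approx -139.0 + 5.1962 i$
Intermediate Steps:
$A = 1$ ($A = -3 + 4 \cdot 1 = -3 + 4 = 1$)
$I{\left(s \right)} = 9 s$
$\sqrt{I{\left(-7 \right)} + 6 \cdot 6 \cdot 1} + A \left(-139\right) = \sqrt{9 \left(-7\right) + 6 \cdot 6 \cdot 1} + 1 \left(-139\right) = \sqrt{-63 + 36 \cdot 1} - 139 = \sqrt{-63 + 36} - 139 = \sqrt{-27} - 139 = 3 i \sqrt{3} - 139 = -139 + 3 i \sqrt{3}$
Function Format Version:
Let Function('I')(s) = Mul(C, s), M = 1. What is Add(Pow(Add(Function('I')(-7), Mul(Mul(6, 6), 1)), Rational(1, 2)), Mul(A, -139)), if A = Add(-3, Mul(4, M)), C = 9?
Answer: Add(-139, Mul(3, I, Pow(3, Rational(1, 2)))) ≈ Add(-139.00, Mul(5.1962, I))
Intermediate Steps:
A = 1 (A = Add(-3, Mul(4, 1)) = Add(-3, 4) = 1)
Function('I')(s) = Mul(9, s)
Add(Pow(Add(Function('I')(-7), Mul(Mul(6, 6), 1)), Rational(1, 2)), Mul(A, -139)) = Add(Pow(Add(Mul(9, -7), Mul(Mul(6, 6), 1)), Rational(1, 2)), Mul(1, -139)) = Add(Pow(Add(-63, Mul(36, 1)), Rational(1, 2)), -139) = Add(Pow(Add(-63, 36), Rational(1, 2)), -139) = Add(Pow(-27, Rational(1, 2)), -139) = Add(Mul(3, I, Pow(3, Rational(1, 2))), -139) = Add(-139, Mul(3, I, Pow(3, Rational(1, 2))))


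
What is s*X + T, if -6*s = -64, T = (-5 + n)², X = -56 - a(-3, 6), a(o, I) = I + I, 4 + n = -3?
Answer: -1744/3 ≈ -581.33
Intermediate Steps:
n = -7 (n = -4 - 3 = -7)
a(o, I) = 2*I
X = -68 (X = -56 - 2*6 = -56 - 1*12 = -56 - 12 = -68)
T = 144 (T = (-5 - 7)² = (-12)² = 144)
s = 32/3 (s = -⅙*(-64) = 32/3 ≈ 10.667)
s*X + T = (32/3)*(-68) + 144 = -2176/3 + 144 = -1744/3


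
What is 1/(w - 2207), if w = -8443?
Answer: -1/10650 ≈ -9.3897e-5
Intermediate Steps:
1/(w - 2207) = 1/(-8443 - 2207) = 1/(-10650) = -1/10650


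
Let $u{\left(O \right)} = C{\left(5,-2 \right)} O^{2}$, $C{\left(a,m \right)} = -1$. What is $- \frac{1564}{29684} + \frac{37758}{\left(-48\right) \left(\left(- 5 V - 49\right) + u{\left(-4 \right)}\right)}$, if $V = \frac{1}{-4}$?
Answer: $\frac{46500943}{3784710} \approx 12.287$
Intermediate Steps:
$V = - \frac{1}{4} \approx -0.25$
$u{\left(O \right)} = - O^{2}$
$- \frac{1564}{29684} + \frac{37758}{\left(-48\right) \left(\left(- 5 V - 49\right) + u{\left(-4 \right)}\right)} = - \frac{1564}{29684} + \frac{37758}{\left(-48\right) \left(\left(\left(-5\right) \left(- \frac{1}{4}\right) - 49\right) - \left(-4\right)^{2}\right)} = \left(-1564\right) \frac{1}{29684} + \frac{37758}{\left(-48\right) \left(\left(\frac{5}{4} - 49\right) - 16\right)} = - \frac{391}{7421} + \frac{37758}{\left(-48\right) \left(- \frac{191}{4} - 16\right)} = - \frac{391}{7421} + \frac{37758}{\left(-48\right) \left(- \frac{255}{4}\right)} = - \frac{391}{7421} + \frac{37758}{3060} = - \frac{391}{7421} + 37758 \cdot \frac{1}{3060} = - \frac{391}{7421} + \frac{6293}{510} = \frac{46500943}{3784710}$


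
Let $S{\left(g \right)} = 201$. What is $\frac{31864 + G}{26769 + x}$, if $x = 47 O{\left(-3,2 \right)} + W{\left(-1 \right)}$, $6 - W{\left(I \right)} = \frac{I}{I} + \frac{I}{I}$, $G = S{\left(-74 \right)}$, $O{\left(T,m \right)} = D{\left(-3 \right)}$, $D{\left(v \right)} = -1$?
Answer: $\frac{32065}{26726} \approx 1.1998$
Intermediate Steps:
$O{\left(T,m \right)} = -1$
$G = 201$
$W{\left(I \right)} = 4$ ($W{\left(I \right)} = 6 - \left(\frac{I}{I} + \frac{I}{I}\right) = 6 - \left(1 + 1\right) = 6 - 2 = 4$)
$x = -43$ ($x = 47 \left(-1\right) + 4 = -47 + 4 = -43$)
$\frac{31864 + G}{26769 + x} = \frac{31864 + 201}{26769 - 43} = \frac{32065}{26726}$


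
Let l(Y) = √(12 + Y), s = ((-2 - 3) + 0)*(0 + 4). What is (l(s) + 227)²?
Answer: 51521 + 908*I*√2 ≈ 51521.0 + 1284.1*I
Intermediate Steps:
s = -20 (s = (-5 + 0)*4 = -5*4 = -20)
(l(s) + 227)² = (√(12 - 20) + 227)² = (√(-8) + 227)² = (2*I*√2 + 227)² = (227 + 2*I*√2)²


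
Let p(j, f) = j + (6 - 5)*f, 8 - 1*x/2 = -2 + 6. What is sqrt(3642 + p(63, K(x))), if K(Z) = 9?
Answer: sqrt(3714) ≈ 60.943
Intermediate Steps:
x = 8 (x = 16 - 2*(-2 + 6) = 16 - 2*4 = 16 - 8 = 8)
p(j, f) = f + j (p(j, f) = j + 1*f = j + f = f + j)
sqrt(3642 + p(63, K(x))) = sqrt(3642 + (9 + 63)) = sqrt(3642 + 72) = sqrt(3714)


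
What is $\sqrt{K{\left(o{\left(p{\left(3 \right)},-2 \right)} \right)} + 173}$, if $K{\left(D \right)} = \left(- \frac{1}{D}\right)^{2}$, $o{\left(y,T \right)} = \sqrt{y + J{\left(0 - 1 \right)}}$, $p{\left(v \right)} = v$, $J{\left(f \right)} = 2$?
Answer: $\frac{\sqrt{4330}}{5} \approx 13.161$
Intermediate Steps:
$o{\left(y,T \right)} = \sqrt{2 + y}$ ($o{\left(y,T \right)} = \sqrt{y + 2} = \sqrt{2 + y}$)
$K{\left(D \right)} = \frac{1}{D^{2}}$
$\sqrt{K{\left(o{\left(p{\left(3 \right)},-2 \right)} \right)} + 173} = \sqrt{\frac{1}{2 + 3} + 173} = \sqrt{\frac{1}{5} + 173} = \sqrt{\frac{866}{5}} = \frac{\sqrt{4330}}{5}$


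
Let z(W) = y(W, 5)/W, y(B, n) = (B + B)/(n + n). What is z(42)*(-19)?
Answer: -19/5 ≈ -3.8000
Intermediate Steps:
y(B, n) = B/n (y(B, n) = (2*B)/((2*n)) = (2*B)*(1/(2*n)) = B/n)
z(W) = ⅕ (z(W) = (W/5)/W = ⅕)
z(42)*(-19) = (⅕)*(-19) = -19/5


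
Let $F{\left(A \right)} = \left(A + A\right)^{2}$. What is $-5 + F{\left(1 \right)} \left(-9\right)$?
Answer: $-41$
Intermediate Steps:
$F{\left(A \right)} = 4 A^{2}$ ($F{\left(A \right)} = \left(2 A\right)^{2} = 4 A^{2}$)
$-5 + F{\left(1 \right)} \left(-9\right) = -5 + 4 \cdot 1^{2} \left(-9\right) = -5 + 4 \cdot 1 \left(-9\right) = -5 + 4 \left(-9\right) = -5 - 36 = -41$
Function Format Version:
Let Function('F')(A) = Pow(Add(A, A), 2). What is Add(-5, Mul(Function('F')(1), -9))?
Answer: -41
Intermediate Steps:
Function('F')(A) = Mul(4, Pow(A, 2)) (Function('F')(A) = Pow(Mul(2, A), 2) = Mul(4, Pow(A, 2)))
Add(-5, Mul(Function('F')(1), -9)) = Add(-5, Mul(Mul(4, Pow(1, 2)), -9)) = Add(-5, Mul(Mul(4, 1), -9)) = Add(-5, Mul(4, -9)) = Add(-5, -36) = -41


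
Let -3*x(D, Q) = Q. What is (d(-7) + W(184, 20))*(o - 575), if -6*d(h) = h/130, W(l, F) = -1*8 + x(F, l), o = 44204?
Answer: -786383639/260 ≈ -3.0246e+6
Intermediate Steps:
x(D, Q) = -Q/3
W(l, F) = -8 - l/3 (W(l, F) = -1*8 - l/3 = -8 - l/3)
d(h) = -h/780 (d(h) = -h/(6*130) = -h/780)
(d(-7) + W(184, 20))*(o - 575) = (-1/780*(-7) + (-8 - 1/3*184))*(44204 - 575) = (7/780 + (-8 - 184/3))*43629 = (7/780 - 208/3)*43629 = -54073/780*43629 = -786383639/260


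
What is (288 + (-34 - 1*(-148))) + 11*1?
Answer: 413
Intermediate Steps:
(288 + (-34 - 1*(-148))) + 11*1 = (288 + (-34 + 148)) + 11 = (288 + 114) + 11 = 402 + 11 = 413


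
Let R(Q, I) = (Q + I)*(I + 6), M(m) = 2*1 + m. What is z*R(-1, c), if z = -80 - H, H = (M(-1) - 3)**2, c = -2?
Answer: 1008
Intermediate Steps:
M(m) = 2 + m
H = 4 (H = ((2 - 1) - 3)**2 = (1 - 3)**2 = (-2)**2 = 4)
R(Q, I) = (6 + I)*(I + Q) (R(Q, I) = (I + Q)*(6 + I) = (6 + I)*(I + Q))
z = -84 (z = -80 - 1*4 = -80 - 4 = -84)
z*R(-1, c) = -84*((-2)**2 + 6*(-2) + 6*(-1) - 2*(-1)) = -84*(4 - 12 - 6 + 2) = -84*(-12) = 1008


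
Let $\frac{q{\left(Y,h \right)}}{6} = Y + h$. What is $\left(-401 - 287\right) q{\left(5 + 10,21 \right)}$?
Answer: $-148608$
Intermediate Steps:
$q{\left(Y,h \right)} = 6 Y + 6 h$ ($q{\left(Y,h \right)} = 6 \left(Y + h\right) = 6 Y + 6 h$)
$\left(-401 - 287\right) q{\left(5 + 10,21 \right)} = \left(-401 - 287\right) \left(6 \left(5 + 10\right) + 6 \cdot 21\right) = - 688 \left(6 \cdot 15 + 126\right) = - 688 \left(90 + 126\right) = \left(-688\right) 216 = -148608$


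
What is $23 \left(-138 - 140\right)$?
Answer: $-6394$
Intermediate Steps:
$23 \left(-138 - 140\right) = 23 \left(-278\right) = -6394$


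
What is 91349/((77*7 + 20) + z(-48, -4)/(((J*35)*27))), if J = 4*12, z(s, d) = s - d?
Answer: 1035897660/6339049 ≈ 163.42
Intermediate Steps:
J = 48
91349/((77*7 + 20) + z(-48, -4)/(((J*35)*27))) = 91349/((77*7 + 20) + (-48 - 1*(-4))/(((48*35)*27))) = 91349/((539 + 20) + (-48 + 4)/((1680*27))) = 91349/(559 - 44/45360) = 91349/(559 - 44*1/45360) = 91349/(559 - 11/11340) = 91349/(6339049/11340) = 91349*(11340/6339049) = 1035897660/6339049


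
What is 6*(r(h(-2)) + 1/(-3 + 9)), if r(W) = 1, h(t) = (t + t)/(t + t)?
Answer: 7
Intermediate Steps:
h(t) = 1 (h(t) = (2*t)/((2*t)) = (2*t)*(1/(2*t)) = 1)
6*(r(h(-2)) + 1/(-3 + 9)) = 6*(1 + 1/(-3 + 9)) = 6*(1 + 1/6) = 6*(1 + ⅙) = 6*(7/6) = 7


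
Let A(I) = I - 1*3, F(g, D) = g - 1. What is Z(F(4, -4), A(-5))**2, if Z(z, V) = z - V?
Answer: 121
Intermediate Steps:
F(g, D) = -1 + g
A(I) = -3 + I (A(I) = I - 3 = -3 + I)
Z(F(4, -4), A(-5))**2 = ((-1 + 4) - (-3 - 5))**2 = (3 - 1*(-8))**2 = (3 + 8)**2 = 11**2 = 121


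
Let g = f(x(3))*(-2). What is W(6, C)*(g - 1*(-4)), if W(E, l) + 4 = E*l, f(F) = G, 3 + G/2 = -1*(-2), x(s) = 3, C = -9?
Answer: -464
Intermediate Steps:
G = -2 (G = -6 + 2*(-1*(-2)) = -6 + 2*2 = -6 + 4 = -2)
f(F) = -2
g = 4 (g = -2*(-2) = 4)
W(E, l) = -4 + E*l
W(6, C)*(g - 1*(-4)) = (-4 + 6*(-9))*(4 - 1*(-4)) = (-4 - 54)*(4 + 4) = -58*8 = -464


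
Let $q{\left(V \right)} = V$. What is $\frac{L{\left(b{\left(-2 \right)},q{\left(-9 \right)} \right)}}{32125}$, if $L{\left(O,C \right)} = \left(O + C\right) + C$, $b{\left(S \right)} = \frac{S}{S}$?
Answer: $- \frac{17}{32125} \approx -0.00052918$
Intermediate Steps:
$b{\left(S \right)} = 1$
$L{\left(O,C \right)} = O + 2 C$ ($L{\left(O,C \right)} = \left(C + O\right) + C = O + 2 C$)
$\frac{L{\left(b{\left(-2 \right)},q{\left(-9 \right)} \right)}}{32125} = \frac{1 + 2 \left(-9\right)}{32125} = \left(1 - 18\right) \frac{1}{32125} = \left(-17\right) \frac{1}{32125} = - \frac{17}{32125}$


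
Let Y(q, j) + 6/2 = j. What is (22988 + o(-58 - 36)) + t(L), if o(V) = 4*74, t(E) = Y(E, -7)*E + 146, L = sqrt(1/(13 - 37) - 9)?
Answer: 23430 - 5*I*sqrt(1302)/6 ≈ 23430.0 - 30.069*I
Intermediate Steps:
Y(q, j) = -3 + j
L = I*sqrt(1302)/12 (L = sqrt(1/(-24) - 9) = sqrt(-1/24 - 9) = sqrt(-217/24) = I*sqrt(1302)/12 ≈ 3.0069*I)
t(E) = 146 - 10*E (t(E) = (-3 - 7)*E + 146 = -10*E + 146 = 146 - 10*E)
o(V) = 296
(22988 + o(-58 - 36)) + t(L) = (22988 + 296) + (146 - 5*I*sqrt(1302)/6) = 23284 + (146 - 5*I*sqrt(1302)/6) = 23430 - 5*I*sqrt(1302)/6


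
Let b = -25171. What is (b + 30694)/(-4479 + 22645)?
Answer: 5523/18166 ≈ 0.30403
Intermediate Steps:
(b + 30694)/(-4479 + 22645) = (-25171 + 30694)/(-4479 + 22645) = 5523/18166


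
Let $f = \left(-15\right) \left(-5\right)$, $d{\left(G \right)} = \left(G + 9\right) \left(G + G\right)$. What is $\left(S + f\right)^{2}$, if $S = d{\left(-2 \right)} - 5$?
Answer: $1764$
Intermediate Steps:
$d{\left(G \right)} = 2 G \left(9 + G\right)$ ($d{\left(G \right)} = \left(9 + G\right) 2 G = 2 G \left(9 + G\right)$)
$f = 75$
$S = -33$ ($S = 2 \left(-2\right) \left(9 - 2\right) - 5 = 2 \left(-2\right) 7 - 5 = -28 - 5 = -33$)
$\left(S + f\right)^{2} = \left(-33 + 75\right)^{2} = 42^{2} = 1764$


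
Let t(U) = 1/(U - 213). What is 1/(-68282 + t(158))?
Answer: -55/3755511 ≈ -1.4645e-5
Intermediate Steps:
t(U) = 1/(-213 + U)
1/(-68282 + t(158)) = 1/(-68282 + 1/(-213 + 158)) = 1/(-68282 + 1/(-55)) = 1/(-68282 - 1/55) = 1/(-3755511/55) = -55/3755511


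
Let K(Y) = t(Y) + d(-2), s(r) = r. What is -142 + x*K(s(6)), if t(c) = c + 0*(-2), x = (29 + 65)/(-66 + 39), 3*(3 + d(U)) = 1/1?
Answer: -12442/81 ≈ -153.60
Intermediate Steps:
d(U) = -8/3 (d(U) = -3 + (⅓)/1 = -3 + (⅓)*1 = -3 + ⅓ = -8/3)
x = -94/27 (x = 94/(-27) = 94*(-1/27) = -94/27 ≈ -3.4815)
t(c) = c (t(c) = c + 0 = c)
K(Y) = -8/3 + Y (K(Y) = Y - 8/3 = -8/3 + Y)
-142 + x*K(s(6)) = -142 - 94*(-8/3 + 6)/27 = -142 - 94/27*10/3 = -142 - 940/81 = -12442/81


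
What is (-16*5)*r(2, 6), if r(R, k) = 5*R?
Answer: -800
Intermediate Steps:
(-16*5)*r(2, 6) = (-16*5)*(5*2) = -80*10 = -800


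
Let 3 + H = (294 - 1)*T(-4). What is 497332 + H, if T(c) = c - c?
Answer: 497329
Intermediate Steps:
T(c) = 0
H = -3 (H = -3 + (294 - 1)*0 = -3 + 293*0 = -3 + 0 = -3)
497332 + H = 497332 - 3 = 497329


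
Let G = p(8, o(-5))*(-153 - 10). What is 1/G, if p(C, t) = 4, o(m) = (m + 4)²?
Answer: -1/652 ≈ -0.0015337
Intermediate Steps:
o(m) = (4 + m)²
G = -652 (G = 4*(-153 - 10) = 4*(-163) = -652)
1/G = 1/(-652) = -1/652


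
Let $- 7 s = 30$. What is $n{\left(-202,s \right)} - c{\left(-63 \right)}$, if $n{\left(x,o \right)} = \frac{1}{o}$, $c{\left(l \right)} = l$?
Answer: $\frac{1883}{30} \approx 62.767$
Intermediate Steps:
$s = - \frac{30}{7}$ ($s = \left(- \frac{1}{7}\right) 30 = - \frac{30}{7} \approx -4.2857$)
$n{\left(-202,s \right)} - c{\left(-63 \right)} = \frac{1}{- \frac{30}{7}} - -63 = - \frac{7}{30} + 63 = \frac{1883}{30}$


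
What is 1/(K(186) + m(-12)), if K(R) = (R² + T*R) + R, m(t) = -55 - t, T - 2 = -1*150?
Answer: 1/7211 ≈ 0.00013868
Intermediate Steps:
T = -148 (T = 2 - 1*150 = 2 - 150 = -148)
K(R) = R² - 147*R (K(R) = (R² - 148*R) + R = R² - 147*R)
1/(K(186) + m(-12)) = 1/(186*(-147 + 186) + (-55 - 1*(-12))) = 1/(186*39 + (-55 + 12)) = 1/(7254 - 43) = 1/7211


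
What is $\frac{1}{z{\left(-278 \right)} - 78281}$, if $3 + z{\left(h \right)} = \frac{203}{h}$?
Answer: $- \frac{278}{21763155} \approx -1.2774 \cdot 10^{-5}$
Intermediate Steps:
$z{\left(h \right)} = -3 + \frac{203}{h}$
$\frac{1}{z{\left(-278 \right)} - 78281} = \frac{1}{\left(-3 + \frac{203}{-278}\right) - 78281} = \frac{1}{\left(-3 + 203 \left(- \frac{1}{278}\right)\right) - 78281} = \frac{1}{\left(-3 - \frac{203}{278}\right) - 78281} = \frac{1}{- \frac{1037}{278} - 78281} = \frac{1}{- \frac{21763155}{278}} = - \frac{278}{21763155}$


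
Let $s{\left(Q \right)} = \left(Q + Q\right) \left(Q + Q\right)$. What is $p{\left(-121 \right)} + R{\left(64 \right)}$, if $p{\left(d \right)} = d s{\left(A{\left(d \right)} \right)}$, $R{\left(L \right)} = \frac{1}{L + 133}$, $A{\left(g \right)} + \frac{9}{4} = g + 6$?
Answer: $- \frac{5243210353}{788} \approx -6.6538 \cdot 10^{6}$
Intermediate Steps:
$A{\left(g \right)} = \frac{15}{4} + g$ ($A{\left(g \right)} = - \frac{9}{4} + \left(g + 6\right) = - \frac{9}{4} + \left(6 + g\right) = \frac{15}{4} + g$)
$R{\left(L \right)} = \frac{1}{133 + L}$
$s{\left(Q \right)} = 4 Q^{2}$ ($s{\left(Q \right)} = 2 Q 2 Q = 4 Q^{2}$)
$p{\left(d \right)} = 4 d \left(\frac{15}{4} + d\right)^{2}$ ($p{\left(d \right)} = d 4 \left(\frac{15}{4} + d\right)^{2} = 4 d \left(\frac{15}{4} + d\right)^{2}$)
$p{\left(-121 \right)} + R{\left(64 \right)} = \frac{1}{4} \left(-121\right) \left(15 + 4 \left(-121\right)\right)^{2} + \frac{1}{133 + 64} = \frac{1}{4} \left(-121\right) \left(15 - 484\right)^{2} + \frac{1}{197} = \frac{1}{4} \left(-121\right) \left(-469\right)^{2} + \frac{1}{197} = \frac{1}{4} \left(-121\right) 219961 + \frac{1}{197} = - \frac{26615281}{4} + \frac{1}{197} = - \frac{5243210353}{788}$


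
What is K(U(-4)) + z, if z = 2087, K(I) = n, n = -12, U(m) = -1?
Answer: 2075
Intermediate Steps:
K(I) = -12
K(U(-4)) + z = -12 + 2087 = 2075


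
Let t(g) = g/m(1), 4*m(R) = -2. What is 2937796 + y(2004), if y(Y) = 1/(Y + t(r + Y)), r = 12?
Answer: 5957850287/2028 ≈ 2.9378e+6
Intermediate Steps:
m(R) = -1/2 (m(R) = (1/4)*(-2) = -1/2)
t(g) = -2*g (t(g) = g/(-1/2) = g*(-2) = -2*g)
y(Y) = 1/(-24 - Y) (y(Y) = 1/(Y - 2*(12 + Y)) = 1/(Y + (-24 - 2*Y)) = 1/(-24 - Y))
2937796 + y(2004) = 2937796 + 1/(-24 - 1*2004) = 2937796 + 1/(-24 - 2004) = 2937796 + 1/(-2028) = 2937796 - 1/2028 = 5957850287/2028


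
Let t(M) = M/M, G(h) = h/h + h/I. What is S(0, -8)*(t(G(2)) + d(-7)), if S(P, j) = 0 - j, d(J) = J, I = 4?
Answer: -48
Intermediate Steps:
S(P, j) = -j
G(h) = 1 + h/4 (G(h) = h/h + h/4 = 1 + h*(¼) = 1 + h/4)
t(M) = 1
S(0, -8)*(t(G(2)) + d(-7)) = (-1*(-8))*(1 - 7) = 8*(-6) = -48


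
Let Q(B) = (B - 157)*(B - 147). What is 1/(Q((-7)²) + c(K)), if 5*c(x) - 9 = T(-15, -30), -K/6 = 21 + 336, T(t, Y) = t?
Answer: 5/52914 ≈ 9.4493e-5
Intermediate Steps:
Q(B) = (-157 + B)*(-147 + B)
K = -2142 (K = -6*(21 + 336) = -6*357 = -2142)
c(x) = -6/5 (c(x) = 9/5 + (⅕)*(-15) = 9/5 - 3 = -6/5)
1/(Q((-7)²) + c(K)) = 1/((23079 + ((-7)²)² - 304*(-7)²) - 6/5) = 1/((23079 + 49² - 304*49) - 6/5) = 1/((23079 + 2401 - 14896) - 6/5) = 1/(10584 - 6/5) = 1/(52914/5) = 5/52914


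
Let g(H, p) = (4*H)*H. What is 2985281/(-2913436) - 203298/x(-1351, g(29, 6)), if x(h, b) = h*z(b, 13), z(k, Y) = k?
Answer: -3243775476689/3310219762276 ≈ -0.97993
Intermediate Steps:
g(H, p) = 4*H²
x(h, b) = b*h (x(h, b) = h*b = b*h)
2985281/(-2913436) - 203298/x(-1351, g(29, 6)) = 2985281/(-2913436) - 203298/((4*29²)*(-1351)) = 2985281*(-1/2913436) - 203298/((4*841)*(-1351)) = -2985281/2913436 - 203298/(3364*(-1351)) = -2985281/2913436 - 203298/(-4544764) = -2985281/2913436 - 203298*(-1/4544764) = -2985281/2913436 + 101649/2272382 = -3243775476689/3310219762276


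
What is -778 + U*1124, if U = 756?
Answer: 848966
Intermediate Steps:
-778 + U*1124 = -778 + 756*1124 = -778 + 849744 = 848966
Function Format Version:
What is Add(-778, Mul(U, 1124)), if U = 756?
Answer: 848966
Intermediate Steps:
Add(-778, Mul(U, 1124)) = Add(-778, Mul(756, 1124)) = Add(-778, 849744) = 848966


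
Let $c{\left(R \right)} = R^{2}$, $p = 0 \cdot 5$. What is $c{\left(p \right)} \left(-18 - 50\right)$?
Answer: $0$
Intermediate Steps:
$p = 0$
$c{\left(p \right)} \left(-18 - 50\right) = 0^{2} \left(-18 - 50\right) = 0 \left(-68\right) = 0$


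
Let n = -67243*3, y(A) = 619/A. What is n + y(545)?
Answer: -109941686/545 ≈ -2.0173e+5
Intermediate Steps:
n = -201729
n + y(545) = -201729 + 619/545 = -109941686/545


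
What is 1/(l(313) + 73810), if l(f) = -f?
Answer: 1/73497 ≈ 1.3606e-5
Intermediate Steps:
1/(l(313) + 73810) = 1/(-1*313 + 73810) = 1/(-313 + 73810) = 1/73497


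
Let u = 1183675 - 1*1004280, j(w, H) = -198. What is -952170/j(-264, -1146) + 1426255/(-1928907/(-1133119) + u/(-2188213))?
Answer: 117339015923099403275/132580255176138 ≈ 8.8504e+5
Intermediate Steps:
u = 179395 (u = 1183675 - 1004280 = 179395)
-952170/j(-264, -1146) + 1426255/(-1928907/(-1133119) + u/(-2188213)) = -952170/(-198) + 1426255/(-1928907/(-1133119) + 179395/(-2188213)) = -952170*(-1/198) + 1426255/(-1928907*(-1/1133119) + 179395*(-1/2188213)) = 158695/33 + 1426255/(1928907/1133119 - 179395/2188213) = 158695/33 + 1426255/(4017583490186/2479505726347) = 158695/33 + 1426255*(2479505726347/4017583490186) = 158695/33 + 3536407439731040485/4017583490186 = 117339015923099403275/132580255176138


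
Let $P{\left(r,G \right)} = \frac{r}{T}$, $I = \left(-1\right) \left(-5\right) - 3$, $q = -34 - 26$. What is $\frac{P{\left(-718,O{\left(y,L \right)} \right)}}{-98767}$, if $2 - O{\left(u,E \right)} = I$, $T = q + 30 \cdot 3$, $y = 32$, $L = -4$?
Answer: $\frac{359}{1481505} \approx 0.00024232$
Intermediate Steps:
$q = -60$
$T = 30$ ($T = -60 + 30 \cdot 3 = -60 + 90 = 30$)
$I = 2$ ($I = 5 - 3 = 2$)
$O{\left(u,E \right)} = 0$ ($O{\left(u,E \right)} = 2 - 2 = 0$)
$P{\left(r,G \right)} = \frac{r}{30}$
$\frac{P{\left(-718,O{\left(y,L \right)} \right)}}{-98767} = \frac{\frac{1}{30} \left(-718\right)}{-98767} = \left(- \frac{359}{15}\right) \left(- \frac{1}{98767}\right) = \frac{359}{1481505}$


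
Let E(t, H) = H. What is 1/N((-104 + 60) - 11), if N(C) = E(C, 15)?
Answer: 1/15 ≈ 0.066667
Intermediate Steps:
N(C) = 15
1/N((-104 + 60) - 11) = 1/15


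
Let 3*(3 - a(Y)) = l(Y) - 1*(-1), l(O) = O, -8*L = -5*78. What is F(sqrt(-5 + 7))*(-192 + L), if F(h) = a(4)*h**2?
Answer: -382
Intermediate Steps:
L = 195/4 (L = -(-5)*78/8 = -1/8*(-390) = 195/4 ≈ 48.750)
a(Y) = 8/3 - Y/3 (a(Y) = 3 - (Y - 1*(-1))/3 = 3 - (Y + 1)/3 = 3 - (1 + Y)/3 = 3 + (-1/3 - Y/3) = 8/3 - Y/3)
F(h) = 4*h**2/3 (F(h) = (8/3 - 1/3*4)*h**2 = (8/3 - 4/3)*h**2 = 4*h**2/3)
F(sqrt(-5 + 7))*(-192 + L) = (4*(sqrt(-5 + 7))**2/3)*(-192 + 195/4) = (4*(sqrt(2))**2/3)*(-573/4) = ((4/3)*2)*(-573/4) = (8/3)*(-573/4) = -382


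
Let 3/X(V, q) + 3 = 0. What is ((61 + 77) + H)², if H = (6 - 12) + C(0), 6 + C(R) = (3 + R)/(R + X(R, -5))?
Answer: 15129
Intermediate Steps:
X(V, q) = -1 (X(V, q) = 3/(-3 + 0) = 3/(-3) = 3*(-⅓) = -1)
C(R) = -6 + (3 + R)/(-1 + R) (C(R) = -6 + (3 + R)/(R - 1) = -6 + (3 + R)/(-1 + R))
H = -15 (H = (6 - 12) + (9 - 5*0)/(-1 + 0) = -6 + (9 + 0)/(-1) = -6 - 1*9 = -6 - 9 = -15)
((61 + 77) + H)² = ((61 + 77) - 15)² = (138 - 15)² = 123² = 15129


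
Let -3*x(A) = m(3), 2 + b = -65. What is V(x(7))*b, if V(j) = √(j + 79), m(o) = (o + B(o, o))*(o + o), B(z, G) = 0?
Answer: -67*√73 ≈ -572.45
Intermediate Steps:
b = -67 (b = -2 - 65 = -67)
m(o) = 2*o² (m(o) = (o + 0)*(o + o) = o*(2*o) = 2*o²)
x(A) = -6 (x(A) = -2*3²/3 = -2*9/3 = -⅓*18 = -6)
V(j) = √(79 + j)
V(x(7))*b = √(79 - 6)*(-67) = √73*(-67) = -67*√73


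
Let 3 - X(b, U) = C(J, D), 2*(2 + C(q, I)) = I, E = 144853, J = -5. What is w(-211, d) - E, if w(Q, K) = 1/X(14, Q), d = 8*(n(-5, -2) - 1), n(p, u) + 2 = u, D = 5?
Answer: -724263/5 ≈ -1.4485e+5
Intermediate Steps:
n(p, u) = -2 + u
C(q, I) = -2 + I/2
X(b, U) = 5/2 (X(b, U) = 3 - (-2 + (½)*5) = 3 - (-2 + 5/2) = 3 - 1*½ = 3 - ½ = 5/2)
d = -40 (d = 8*((-2 - 2) - 1) = 8*(-4 - 1) = 8*(-5) = -40)
w(Q, K) = ⅖ (w(Q, K) = 1/(5/2) = ⅖)
w(-211, d) - E = ⅖ - 1*144853 = ⅖ - 144853 = -724263/5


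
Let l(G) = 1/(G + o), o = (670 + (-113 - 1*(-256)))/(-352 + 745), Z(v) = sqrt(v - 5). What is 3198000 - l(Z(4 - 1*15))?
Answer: 1112958330499/348017 + 68644*I/348017 ≈ 3.198e+6 + 0.19724*I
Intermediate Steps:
Z(v) = sqrt(-5 + v)
o = 271/131 (o = (670 + (-113 + 256))/393 = (670 + 143)*(1/393) = 813*(1/393) = 271/131 ≈ 2.0687)
l(G) = 1/(271/131 + G) (l(G) = 1/(G + 271/131) = 1/(271/131 + G))
3198000 - l(Z(4 - 1*15)) = 3198000 - 131/(271 + 131*sqrt(-5 + (4 - 1*15))) = 3198000 - 131/(271 + 131*sqrt(-5 + (4 - 15))) = 3198000 - 131/(271 + 131*sqrt(-5 - 11)) = 3198000 - 131/(271 + 131*sqrt(-16)) = 3198000 - 131/(271 + 131*(4*I)) = 3198000 - 131/(271 + 524*I) = 3198000 - 131*(271 - 524*I)/348017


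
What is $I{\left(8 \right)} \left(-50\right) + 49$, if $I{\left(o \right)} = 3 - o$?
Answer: $299$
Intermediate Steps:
$I{\left(8 \right)} \left(-50\right) + 49 = \left(3 - 8\right) \left(-50\right) + 49 = \left(-5\right) \left(-50\right) + 49 = 250 + 49 = 299$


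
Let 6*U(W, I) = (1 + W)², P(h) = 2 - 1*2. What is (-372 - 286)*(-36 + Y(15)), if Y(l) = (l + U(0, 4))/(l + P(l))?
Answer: 1036021/45 ≈ 23023.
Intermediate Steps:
P(h) = 0 (P(h) = 2 - 2 = 0)
U(W, I) = (1 + W)²/6
Y(l) = (⅙ + l)/l (Y(l) = (l + (1 + 0)²/6)/(l + 0) = (l + (⅙)*1²)/l = (l + (⅙)*1)/l = (l + ⅙)/l = (⅙ + l)/l)
(-372 - 286)*(-36 + Y(15)) = (-372 - 286)*(-36 + (⅙ + 15)/15) = -658*(-36 + (1/15)*(91/6)) = -658*(-36 + 91/90) = -658*(-3149/90) = 1036021/45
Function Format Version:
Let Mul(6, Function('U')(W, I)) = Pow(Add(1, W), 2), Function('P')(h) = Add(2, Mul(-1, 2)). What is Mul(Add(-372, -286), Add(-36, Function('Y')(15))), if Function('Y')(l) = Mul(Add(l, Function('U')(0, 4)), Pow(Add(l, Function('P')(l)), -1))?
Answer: Rational(1036021, 45) ≈ 23023.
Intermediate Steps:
Function('P')(h) = 0 (Function('P')(h) = Add(2, -2) = 0)
Function('U')(W, I) = Mul(Rational(1, 6), Pow(Add(1, W), 2))
Function('Y')(l) = Mul(Pow(l, -1), Add(Rational(1, 6), l)) (Function('Y')(l) = Mul(Add(l, Mul(Rational(1, 6), Pow(Add(1, 0), 2))), Pow(Add(l, 0), -1)) = Mul(Add(l, Mul(Rational(1, 6), Pow(1, 2))), Pow(l, -1)) = Mul(Add(l, Mul(Rational(1, 6), 1)), Pow(l, -1)) = Mul(Add(l, Rational(1, 6)), Pow(l, -1)) = Mul(Add(Rational(1, 6), l), Pow(l, -1)) = Mul(Pow(l, -1), Add(Rational(1, 6), l)))
Mul(Add(-372, -286), Add(-36, Function('Y')(15))) = Mul(Add(-372, -286), Add(-36, Mul(Pow(15, -1), Add(Rational(1, 6), 15)))) = Mul(-658, Add(-36, Mul(Rational(1, 15), Rational(91, 6)))) = Mul(-658, Add(-36, Rational(91, 90))) = Mul(-658, Rational(-3149, 90)) = Rational(1036021, 45)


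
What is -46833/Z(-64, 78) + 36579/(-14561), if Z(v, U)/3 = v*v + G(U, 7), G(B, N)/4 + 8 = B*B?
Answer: -1266155371/413532400 ≈ -3.0618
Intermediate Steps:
G(B, N) = -32 + 4*B² (G(B, N) = -32 + 4*(B*B) = -32 + 4*B²)
Z(v, U) = -96 + 3*v² + 12*U² (Z(v, U) = 3*(v*v + (-32 + 4*U²)) = 3*(v² + (-32 + 4*U²)) = 3*(-32 + v² + 4*U²) = -96 + 3*v² + 12*U²)
-46833/Z(-64, 78) + 36579/(-14561) = -46833/(-96 + 3*(-64)² + 12*78²) + 36579/(-14561) = -46833/(-96 + 3*4096 + 12*6084) + 36579*(-1/14561) = -46833/(-96 + 12288 + 73008) - 36579/14561 = -46833/85200 - 36579/14561 = -46833*1/85200 - 36579/14561 = -15611/28400 - 36579/14561 = -1266155371/413532400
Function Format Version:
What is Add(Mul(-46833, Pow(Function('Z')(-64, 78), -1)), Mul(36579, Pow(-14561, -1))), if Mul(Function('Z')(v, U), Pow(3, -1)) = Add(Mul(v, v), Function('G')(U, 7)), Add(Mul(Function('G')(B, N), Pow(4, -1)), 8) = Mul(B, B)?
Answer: Rational(-1266155371, 413532400) ≈ -3.0618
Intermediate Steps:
Function('G')(B, N) = Add(-32, Mul(4, Pow(B, 2))) (Function('G')(B, N) = Add(-32, Mul(4, Mul(B, B))) = Add(-32, Mul(4, Pow(B, 2))))
Function('Z')(v, U) = Add(-96, Mul(3, Pow(v, 2)), Mul(12, Pow(U, 2))) (Function('Z')(v, U) = Mul(3, Add(Mul(v, v), Add(-32, Mul(4, Pow(U, 2))))) = Mul(3, Add(Pow(v, 2), Add(-32, Mul(4, Pow(U, 2))))) = Mul(3, Add(-32, Pow(v, 2), Mul(4, Pow(U, 2)))) = Add(-96, Mul(3, Pow(v, 2)), Mul(12, Pow(U, 2))))
Add(Mul(-46833, Pow(Function('Z')(-64, 78), -1)), Mul(36579, Pow(-14561, -1))) = Add(Mul(-46833, Pow(Add(-96, Mul(3, Pow(-64, 2)), Mul(12, Pow(78, 2))), -1)), Mul(36579, Pow(-14561, -1))) = Add(Mul(-46833, Pow(Add(-96, Mul(3, 4096), Mul(12, 6084)), -1)), Mul(36579, Rational(-1, 14561))) = Add(Mul(-46833, Pow(Add(-96, 12288, 73008), -1)), Rational(-36579, 14561)) = Add(Mul(-46833, Pow(85200, -1)), Rational(-36579, 14561)) = Add(Mul(-46833, Rational(1, 85200)), Rational(-36579, 14561)) = Add(Rational(-15611, 28400), Rational(-36579, 14561)) = Rational(-1266155371, 413532400)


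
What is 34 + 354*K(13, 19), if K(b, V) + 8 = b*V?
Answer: 84640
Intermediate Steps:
K(b, V) = -8 + V*b (K(b, V) = -8 + b*V = -8 + V*b)
34 + 354*K(13, 19) = 34 + 354*(-8 + 19*13) = 34 + 354*(-8 + 247) = 34 + 354*239 = 34 + 84606 = 84640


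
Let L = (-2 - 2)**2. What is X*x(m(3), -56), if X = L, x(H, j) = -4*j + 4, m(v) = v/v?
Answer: 3648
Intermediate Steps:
m(v) = 1
x(H, j) = 4 - 4*j
L = 16 (L = (-4)**2 = 16)
X = 16
X*x(m(3), -56) = 16*(4 - 4*(-56)) = 16*(4 + 224) = 16*228 = 3648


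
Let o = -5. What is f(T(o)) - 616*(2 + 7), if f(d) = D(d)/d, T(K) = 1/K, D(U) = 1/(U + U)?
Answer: -11063/2 ≈ -5531.5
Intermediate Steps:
D(U) = 1/(2*U)
f(d) = 1/(2*d²) (f(d) = (1/(2*d))/d = 1/(2*d²))
f(T(o)) - 616*(2 + 7) = 1/(2*(1/(-5))²) - 616*(2 + 7) = 1/(2*(-⅕)²) - 616*9 = (½)*25 - 154*36 = 25/2 - 5544 = -11063/2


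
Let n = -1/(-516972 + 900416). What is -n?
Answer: 1/383444 ≈ 2.6079e-6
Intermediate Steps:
n = -1/383444 ≈ -2.6079e-6
-n = -1*(-1/383444) = 1/383444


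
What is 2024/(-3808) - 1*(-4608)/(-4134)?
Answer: -539885/327964 ≈ -1.6462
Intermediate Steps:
2024/(-3808) - 1*(-4608)/(-4134) = 2024*(-1/3808) + 4608*(-1/4134) = -253/476 - 768/689 = -539885/327964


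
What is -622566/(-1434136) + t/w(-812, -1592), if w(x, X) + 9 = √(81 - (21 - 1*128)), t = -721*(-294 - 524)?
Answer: 3806231685417/76726276 + 1179556*√47/107 ≈ 1.2518e+5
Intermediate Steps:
t = 589778 (t = -721*(-818) = 589778)
w(x, X) = -9 + 2*√47 (w(x, X) = -9 + √(81 - (21 - 1*128)) = -9 + √(81 - (21 - 128)) = -9 + √(81 - 1*(-107)) = -9 + √(81 + 107) = -9 + √188 = -9 + 2*√47)
-622566/(-1434136) + t/w(-812, -1592) = -622566/(-1434136) + 589778/(-9 + 2*√47) = -622566*(-1/1434136) + 589778/(-9 + 2*√47) = 311283/717068 + 589778/(-9 + 2*√47)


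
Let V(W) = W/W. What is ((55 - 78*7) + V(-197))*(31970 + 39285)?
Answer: -34914950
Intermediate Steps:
V(W) = 1
((55 - 78*7) + V(-197))*(31970 + 39285) = ((55 - 78*7) + 1)*(31970 + 39285) = ((55 - 546) + 1)*71255 = (-491 + 1)*71255 = -490*71255 = -34914950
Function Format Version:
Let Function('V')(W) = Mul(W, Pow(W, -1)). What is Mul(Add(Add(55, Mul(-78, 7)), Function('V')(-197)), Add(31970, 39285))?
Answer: -34914950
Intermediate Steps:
Function('V')(W) = 1
Mul(Add(Add(55, Mul(-78, 7)), Function('V')(-197)), Add(31970, 39285)) = Mul(Add(Add(55, Mul(-78, 7)), 1), Add(31970, 39285)) = Mul(Add(Add(55, -546), 1), 71255) = Mul(Add(-491, 1), 71255) = Mul(-490, 71255) = -34914950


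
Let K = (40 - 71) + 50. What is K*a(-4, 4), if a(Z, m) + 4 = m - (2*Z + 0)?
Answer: 152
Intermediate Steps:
K = 19 (K = -31 + 50 = 19)
a(Z, m) = -4 + m - 2*Z (a(Z, m) = -4 + (m - (2*Z + 0)) = -4 + (m - 2*Z) = -4 + m - 2*Z)
K*a(-4, 4) = 19*(-4 + 4 - 2*(-4)) = 19*(-4 + 4 + 8) = 19*8 = 152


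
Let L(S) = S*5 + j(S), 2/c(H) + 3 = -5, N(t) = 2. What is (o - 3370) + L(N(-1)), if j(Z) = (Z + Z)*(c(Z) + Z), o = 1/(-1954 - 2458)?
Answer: -14793437/4412 ≈ -3353.0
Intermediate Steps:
c(H) = -¼ (c(H) = 2/(-3 - 5) = 2/(-8) = 2*(-⅛) = -¼)
o = -1/4412 (o = 1/(-4412) = -1/4412 ≈ -0.00022665)
j(Z) = 2*Z*(-¼ + Z) (j(Z) = (Z + Z)*(-¼ + Z) = (2*Z)*(-¼ + Z) = 2*Z*(-¼ + Z))
L(S) = 5*S + S*(-1 + 4*S)/2 (L(S) = S*5 + S*(-1 + 4*S)/2 = 5*S + S*(-1 + 4*S)/2)
(o - 3370) + L(N(-1)) = (-1/4412 - 3370) + (½)*2*(9 + 4*2) = -14868441/4412 + (½)*2*(9 + 8) = -14868441/4412 + (½)*2*17 = -14868441/4412 + 17 = -14793437/4412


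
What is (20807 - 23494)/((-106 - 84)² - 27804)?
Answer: -2687/8296 ≈ -0.32389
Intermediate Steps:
(20807 - 23494)/((-106 - 84)² - 27804) = -2687/((-190)² - 27804) = -2687/(36100 - 27804) = -2687/8296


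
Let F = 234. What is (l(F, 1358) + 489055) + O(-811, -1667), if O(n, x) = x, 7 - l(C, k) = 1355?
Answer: 486040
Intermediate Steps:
l(C, k) = -1348 (l(C, k) = 7 - 1*1355 = 7 - 1355 = -1348)
(l(F, 1358) + 489055) + O(-811, -1667) = (-1348 + 489055) - 1667 = 487707 - 1667 = 486040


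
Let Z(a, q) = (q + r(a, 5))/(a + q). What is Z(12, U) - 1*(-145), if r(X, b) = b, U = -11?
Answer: 139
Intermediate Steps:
Z(a, q) = (5 + q)/(a + q) (Z(a, q) = (q + 5)/(a + q) = (5 + q)/(a + q))
Z(12, U) - 1*(-145) = (5 - 11)/(12 - 11) - 1*(-145) = -6/1 + 145 = 1*(-6) + 145 = -6 + 145 = 139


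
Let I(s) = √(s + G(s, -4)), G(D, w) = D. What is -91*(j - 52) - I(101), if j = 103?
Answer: -4641 - √202 ≈ -4655.2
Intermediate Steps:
I(s) = √2*√s (I(s) = √(s + s) = √(2*s) = √2*√s)
-91*(j - 52) - I(101) = -91*(103 - 52) - √2*√101 = -91*51 - √202 = -4641 - √202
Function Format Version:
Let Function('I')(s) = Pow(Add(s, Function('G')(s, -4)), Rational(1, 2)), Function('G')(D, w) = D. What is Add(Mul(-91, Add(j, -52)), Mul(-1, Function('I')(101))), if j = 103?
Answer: Add(-4641, Mul(-1, Pow(202, Rational(1, 2)))) ≈ -4655.2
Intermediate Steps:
Function('I')(s) = Mul(Pow(2, Rational(1, 2)), Pow(s, Rational(1, 2))) (Function('I')(s) = Pow(Add(s, s), Rational(1, 2)) = Pow(Mul(2, s), Rational(1, 2)) = Mul(Pow(2, Rational(1, 2)), Pow(s, Rational(1, 2))))
Add(Mul(-91, Add(j, -52)), Mul(-1, Function('I')(101))) = Add(Mul(-91, Add(103, -52)), Mul(-1, Mul(Pow(2, Rational(1, 2)), Pow(101, Rational(1, 2))))) = Add(Mul(-91, 51), Mul(-1, Pow(202, Rational(1, 2)))) = Add(-4641, Mul(-1, Pow(202, Rational(1, 2))))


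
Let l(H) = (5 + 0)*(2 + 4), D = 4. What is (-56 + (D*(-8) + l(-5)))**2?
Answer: 3364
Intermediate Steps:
l(H) = 30 (l(H) = 5*6 = 30)
(-56 + (D*(-8) + l(-5)))**2 = (-56 + (4*(-8) + 30))**2 = (-56 + (-32 + 30))**2 = (-56 - 2)**2 = (-58)**2 = 3364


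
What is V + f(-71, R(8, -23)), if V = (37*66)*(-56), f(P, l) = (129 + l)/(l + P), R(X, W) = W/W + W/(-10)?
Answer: -92582427/677 ≈ -1.3675e+5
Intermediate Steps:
R(X, W) = 1 - W/10 (R(X, W) = 1 + W*(-⅒) = 1 - W/10)
f(P, l) = (129 + l)/(P + l)
V = -136752 (V = 2442*(-56) = -136752)
V + f(-71, R(8, -23)) = -136752 + (129 + (1 - ⅒*(-23)))/(-71 + (1 - ⅒*(-23))) = -136752 + (129 + (1 + 23/10))/(-71 + (1 + 23/10)) = -136752 + (129 + 33/10)/(-71 + 33/10) = -136752 + (1323/10)/(-677/10) = -136752 - 10/677*1323/10 = -136752 - 1323/677 = -92582427/677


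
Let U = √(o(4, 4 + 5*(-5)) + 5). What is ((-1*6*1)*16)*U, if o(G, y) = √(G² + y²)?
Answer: -96*√(5 + √457) ≈ -493.05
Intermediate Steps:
U = √(5 + √457) (U = √(√(4² + (4 + 5*(-5))²) + 5) = √(√(16 + (4 - 25)²) + 5) = √(√(16 + (-21)²) + 5) = √(√(16 + 441) + 5) = √(√457 + 5) = √(5 + √457) ≈ 5.1359)
((-1*6*1)*16)*U = ((-1*6*1)*16)*√(5 + √457) = (-6*1*16)*√(5 + √457) = (-6*16)*√(5 + √457) = -96*√(5 + √457)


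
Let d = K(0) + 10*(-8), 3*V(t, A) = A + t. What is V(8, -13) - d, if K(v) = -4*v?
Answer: 235/3 ≈ 78.333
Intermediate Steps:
V(t, A) = A/3 + t/3 (V(t, A) = (A + t)/3 = A/3 + t/3)
d = -80 (d = -4*0 + 10*(-8) = 0 - 80 = -80)
V(8, -13) - d = ((⅓)*(-13) + (⅓)*8) - 1*(-80) = (-13/3 + 8/3) + 80 = -5/3 + 80 = 235/3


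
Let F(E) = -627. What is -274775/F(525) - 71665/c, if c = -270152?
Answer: 74275949755/169385304 ≈ 438.50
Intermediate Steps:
-274775/F(525) - 71665/c = -274775/(-627) - 71665/(-270152) = -274775*(-1/627) - 71665*(-1/270152) = 274775/627 + 71665/270152 = 74275949755/169385304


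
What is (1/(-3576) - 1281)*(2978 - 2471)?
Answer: -774164833/1192 ≈ -6.4947e+5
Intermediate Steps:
(1/(-3576) - 1281)*(2978 - 2471) = (-1/3576 - 1281)*507 = -4580857/3576*507 = -774164833/1192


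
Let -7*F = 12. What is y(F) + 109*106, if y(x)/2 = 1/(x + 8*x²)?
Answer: 6169885/534 ≈ 11554.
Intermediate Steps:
F = -12/7 (F = -⅐*12 = -12/7 ≈ -1.7143)
y(x) = 2/(x + 8*x²)
y(F) + 109*106 = 2/((-12/7)*(1 + 8*(-12/7))) + 109*106 = 2*(-7/12)/(1 - 96/7) + 11554 = 2*(-7/12)/(-89/7) + 11554 = 2*(-7/12)*(-7/89) + 11554 = 49/534 + 11554 = 6169885/534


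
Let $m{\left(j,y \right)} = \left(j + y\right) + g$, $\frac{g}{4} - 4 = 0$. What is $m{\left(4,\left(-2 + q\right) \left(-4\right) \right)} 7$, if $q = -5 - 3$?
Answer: $420$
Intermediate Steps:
$g = 16$ ($g = 16 + 4 \cdot 0 = 16 + 0 = 16$)
$q = -8$
$m{\left(j,y \right)} = 16 + j + y$ ($m{\left(j,y \right)} = \left(j + y\right) + 16 = 16 + j + y$)
$m{\left(4,\left(-2 + q\right) \left(-4\right) \right)} 7 = \left(16 + 4 + \left(-2 - 8\right) \left(-4\right)\right) 7 = \left(16 + 4 - -40\right) 7 = \left(16 + 4 + 40\right) 7 = 60 \cdot 7 = 420$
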